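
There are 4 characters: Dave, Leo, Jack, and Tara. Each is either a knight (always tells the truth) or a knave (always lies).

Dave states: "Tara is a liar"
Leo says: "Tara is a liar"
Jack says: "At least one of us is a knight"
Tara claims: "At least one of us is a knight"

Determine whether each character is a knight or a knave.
Dave is a knave.
Leo is a knave.
Jack is a knight.
Tara is a knight.

Verification:
- Dave (knave) says "Tara is a liar" - this is FALSE (a lie) because Tara is a knight.
- Leo (knave) says "Tara is a liar" - this is FALSE (a lie) because Tara is a knight.
- Jack (knight) says "At least one of us is a knight" - this is TRUE because Jack and Tara are knights.
- Tara (knight) says "At least one of us is a knight" - this is TRUE because Jack and Tara are knights.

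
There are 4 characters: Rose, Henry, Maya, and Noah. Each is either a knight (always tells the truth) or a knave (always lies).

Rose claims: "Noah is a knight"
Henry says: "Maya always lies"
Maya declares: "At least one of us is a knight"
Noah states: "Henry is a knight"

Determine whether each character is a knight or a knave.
Rose is a knave.
Henry is a knave.
Maya is a knight.
Noah is a knave.

Verification:
- Rose (knave) says "Noah is a knight" - this is FALSE (a lie) because Noah is a knave.
- Henry (knave) says "Maya always lies" - this is FALSE (a lie) because Maya is a knight.
- Maya (knight) says "At least one of us is a knight" - this is TRUE because Maya is a knight.
- Noah (knave) says "Henry is a knight" - this is FALSE (a lie) because Henry is a knave.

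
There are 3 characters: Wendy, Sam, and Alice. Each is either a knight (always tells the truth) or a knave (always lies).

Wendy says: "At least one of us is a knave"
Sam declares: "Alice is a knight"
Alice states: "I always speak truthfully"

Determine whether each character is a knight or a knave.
Wendy is a knight.
Sam is a knave.
Alice is a knave.

Verification:
- Wendy (knight) says "At least one of us is a knave" - this is TRUE because Sam and Alice are knaves.
- Sam (knave) says "Alice is a knight" - this is FALSE (a lie) because Alice is a knave.
- Alice (knave) says "I always speak truthfully" - this is FALSE (a lie) because Alice is a knave.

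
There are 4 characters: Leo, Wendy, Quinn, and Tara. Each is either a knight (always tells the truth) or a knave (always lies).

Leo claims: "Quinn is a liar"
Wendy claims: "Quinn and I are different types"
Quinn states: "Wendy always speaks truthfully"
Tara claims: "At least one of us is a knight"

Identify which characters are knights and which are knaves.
Leo is a knight.
Wendy is a knave.
Quinn is a knave.
Tara is a knight.

Verification:
- Leo (knight) says "Quinn is a liar" - this is TRUE because Quinn is a knave.
- Wendy (knave) says "Quinn and I are different types" - this is FALSE (a lie) because Wendy is a knave and Quinn is a knave.
- Quinn (knave) says "Wendy always speaks truthfully" - this is FALSE (a lie) because Wendy is a knave.
- Tara (knight) says "At least one of us is a knight" - this is TRUE because Leo and Tara are knights.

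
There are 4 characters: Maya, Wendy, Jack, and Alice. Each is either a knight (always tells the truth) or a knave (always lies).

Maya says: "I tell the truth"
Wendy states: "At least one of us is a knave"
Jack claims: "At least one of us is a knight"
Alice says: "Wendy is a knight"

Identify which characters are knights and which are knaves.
Maya is a knave.
Wendy is a knight.
Jack is a knight.
Alice is a knight.

Verification:
- Maya (knave) says "I tell the truth" - this is FALSE (a lie) because Maya is a knave.
- Wendy (knight) says "At least one of us is a knave" - this is TRUE because Maya is a knave.
- Jack (knight) says "At least one of us is a knight" - this is TRUE because Wendy, Jack, and Alice are knights.
- Alice (knight) says "Wendy is a knight" - this is TRUE because Wendy is a knight.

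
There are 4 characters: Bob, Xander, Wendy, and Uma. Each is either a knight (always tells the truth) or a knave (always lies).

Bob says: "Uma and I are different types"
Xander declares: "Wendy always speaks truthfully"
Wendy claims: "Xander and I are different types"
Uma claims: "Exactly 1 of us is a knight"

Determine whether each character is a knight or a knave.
Bob is a knave.
Xander is a knave.
Wendy is a knave.
Uma is a knave.

Verification:
- Bob (knave) says "Uma and I are different types" - this is FALSE (a lie) because Bob is a knave and Uma is a knave.
- Xander (knave) says "Wendy always speaks truthfully" - this is FALSE (a lie) because Wendy is a knave.
- Wendy (knave) says "Xander and I are different types" - this is FALSE (a lie) because Wendy is a knave and Xander is a knave.
- Uma (knave) says "Exactly 1 of us is a knight" - this is FALSE (a lie) because there are 0 knights.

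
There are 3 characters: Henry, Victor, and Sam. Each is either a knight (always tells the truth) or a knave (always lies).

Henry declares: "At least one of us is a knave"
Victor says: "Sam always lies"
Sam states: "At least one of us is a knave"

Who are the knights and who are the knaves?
Henry is a knight.
Victor is a knave.
Sam is a knight.

Verification:
- Henry (knight) says "At least one of us is a knave" - this is TRUE because Victor is a knave.
- Victor (knave) says "Sam always lies" - this is FALSE (a lie) because Sam is a knight.
- Sam (knight) says "At least one of us is a knave" - this is TRUE because Victor is a knave.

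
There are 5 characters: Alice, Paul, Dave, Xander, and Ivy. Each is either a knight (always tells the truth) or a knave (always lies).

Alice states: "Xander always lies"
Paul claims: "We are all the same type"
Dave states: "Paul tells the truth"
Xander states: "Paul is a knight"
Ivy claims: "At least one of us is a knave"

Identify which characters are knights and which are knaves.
Alice is a knight.
Paul is a knave.
Dave is a knave.
Xander is a knave.
Ivy is a knight.

Verification:
- Alice (knight) says "Xander always lies" - this is TRUE because Xander is a knave.
- Paul (knave) says "We are all the same type" - this is FALSE (a lie) because Alice and Ivy are knights and Paul, Dave, and Xander are knaves.
- Dave (knave) says "Paul tells the truth" - this is FALSE (a lie) because Paul is a knave.
- Xander (knave) says "Paul is a knight" - this is FALSE (a lie) because Paul is a knave.
- Ivy (knight) says "At least one of us is a knave" - this is TRUE because Paul, Dave, and Xander are knaves.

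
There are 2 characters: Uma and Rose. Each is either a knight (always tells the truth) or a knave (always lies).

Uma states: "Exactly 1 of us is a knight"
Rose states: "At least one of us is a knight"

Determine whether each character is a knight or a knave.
Uma is a knave.
Rose is a knave.

Verification:
- Uma (knave) says "Exactly 1 of us is a knight" - this is FALSE (a lie) because there are 0 knights.
- Rose (knave) says "At least one of us is a knight" - this is FALSE (a lie) because no one is a knight.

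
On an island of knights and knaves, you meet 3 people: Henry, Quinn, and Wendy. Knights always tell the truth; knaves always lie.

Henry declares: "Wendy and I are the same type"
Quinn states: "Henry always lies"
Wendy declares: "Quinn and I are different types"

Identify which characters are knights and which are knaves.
Henry is a knight.
Quinn is a knave.
Wendy is a knight.

Verification:
- Henry (knight) says "Wendy and I are the same type" - this is TRUE because Henry is a knight and Wendy is a knight.
- Quinn (knave) says "Henry always lies" - this is FALSE (a lie) because Henry is a knight.
- Wendy (knight) says "Quinn and I are different types" - this is TRUE because Wendy is a knight and Quinn is a knave.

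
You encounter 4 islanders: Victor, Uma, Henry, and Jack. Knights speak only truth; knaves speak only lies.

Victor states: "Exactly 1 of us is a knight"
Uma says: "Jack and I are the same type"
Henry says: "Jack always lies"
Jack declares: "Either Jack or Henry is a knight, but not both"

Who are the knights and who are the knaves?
Victor is a knave.
Uma is a knight.
Henry is a knave.
Jack is a knight.

Verification:
- Victor (knave) says "Exactly 1 of us is a knight" - this is FALSE (a lie) because there are 2 knights.
- Uma (knight) says "Jack and I are the same type" - this is TRUE because Uma is a knight and Jack is a knight.
- Henry (knave) says "Jack always lies" - this is FALSE (a lie) because Jack is a knight.
- Jack (knight) says "Either Jack or Henry is a knight, but not both" - this is TRUE because Jack is a knight and Henry is a knave.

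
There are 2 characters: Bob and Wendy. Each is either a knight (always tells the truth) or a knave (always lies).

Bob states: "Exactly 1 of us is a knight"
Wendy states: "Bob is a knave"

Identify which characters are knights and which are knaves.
Bob is a knight.
Wendy is a knave.

Verification:
- Bob (knight) says "Exactly 1 of us is a knight" - this is TRUE because there are 1 knights.
- Wendy (knave) says "Bob is a knave" - this is FALSE (a lie) because Bob is a knight.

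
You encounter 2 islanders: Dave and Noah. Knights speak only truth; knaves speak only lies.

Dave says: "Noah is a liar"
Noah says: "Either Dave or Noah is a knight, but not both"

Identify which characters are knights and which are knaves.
Dave is a knave.
Noah is a knight.

Verification:
- Dave (knave) says "Noah is a liar" - this is FALSE (a lie) because Noah is a knight.
- Noah (knight) says "Either Dave or Noah is a knight, but not both" - this is TRUE because Dave is a knave and Noah is a knight.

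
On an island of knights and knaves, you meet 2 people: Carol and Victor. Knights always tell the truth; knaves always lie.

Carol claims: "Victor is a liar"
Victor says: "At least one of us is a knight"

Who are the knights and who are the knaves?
Carol is a knave.
Victor is a knight.

Verification:
- Carol (knave) says "Victor is a liar" - this is FALSE (a lie) because Victor is a knight.
- Victor (knight) says "At least one of us is a knight" - this is TRUE because Victor is a knight.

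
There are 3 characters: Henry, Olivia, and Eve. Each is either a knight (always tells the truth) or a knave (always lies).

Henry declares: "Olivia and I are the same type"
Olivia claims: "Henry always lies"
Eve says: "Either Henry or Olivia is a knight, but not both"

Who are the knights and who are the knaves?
Henry is a knave.
Olivia is a knight.
Eve is a knight.

Verification:
- Henry (knave) says "Olivia and I are the same type" - this is FALSE (a lie) because Henry is a knave and Olivia is a knight.
- Olivia (knight) says "Henry always lies" - this is TRUE because Henry is a knave.
- Eve (knight) says "Either Henry or Olivia is a knight, but not both" - this is TRUE because Henry is a knave and Olivia is a knight.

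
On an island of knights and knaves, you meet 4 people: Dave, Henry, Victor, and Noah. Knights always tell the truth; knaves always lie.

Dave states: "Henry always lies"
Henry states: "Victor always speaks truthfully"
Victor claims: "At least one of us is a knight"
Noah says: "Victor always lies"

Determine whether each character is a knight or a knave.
Dave is a knave.
Henry is a knight.
Victor is a knight.
Noah is a knave.

Verification:
- Dave (knave) says "Henry always lies" - this is FALSE (a lie) because Henry is a knight.
- Henry (knight) says "Victor always speaks truthfully" - this is TRUE because Victor is a knight.
- Victor (knight) says "At least one of us is a knight" - this is TRUE because Henry and Victor are knights.
- Noah (knave) says "Victor always lies" - this is FALSE (a lie) because Victor is a knight.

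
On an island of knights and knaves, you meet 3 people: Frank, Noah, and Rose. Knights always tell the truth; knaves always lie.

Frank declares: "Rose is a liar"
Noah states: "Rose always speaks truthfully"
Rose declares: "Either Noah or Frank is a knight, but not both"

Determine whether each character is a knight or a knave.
Frank is a knave.
Noah is a knight.
Rose is a knight.

Verification:
- Frank (knave) says "Rose is a liar" - this is FALSE (a lie) because Rose is a knight.
- Noah (knight) says "Rose always speaks truthfully" - this is TRUE because Rose is a knight.
- Rose (knight) says "Either Noah or Frank is a knight, but not both" - this is TRUE because Noah is a knight and Frank is a knave.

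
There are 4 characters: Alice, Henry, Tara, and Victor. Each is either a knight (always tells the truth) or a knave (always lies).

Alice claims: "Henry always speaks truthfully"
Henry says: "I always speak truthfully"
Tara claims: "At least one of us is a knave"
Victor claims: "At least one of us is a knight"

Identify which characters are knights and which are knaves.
Alice is a knave.
Henry is a knave.
Tara is a knight.
Victor is a knight.

Verification:
- Alice (knave) says "Henry always speaks truthfully" - this is FALSE (a lie) because Henry is a knave.
- Henry (knave) says "I always speak truthfully" - this is FALSE (a lie) because Henry is a knave.
- Tara (knight) says "At least one of us is a knave" - this is TRUE because Alice and Henry are knaves.
- Victor (knight) says "At least one of us is a knight" - this is TRUE because Tara and Victor are knights.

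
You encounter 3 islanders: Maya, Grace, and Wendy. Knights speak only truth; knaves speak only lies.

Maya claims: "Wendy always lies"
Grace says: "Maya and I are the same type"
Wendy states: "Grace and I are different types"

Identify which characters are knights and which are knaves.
Maya is a knight.
Grace is a knave.
Wendy is a knave.

Verification:
- Maya (knight) says "Wendy always lies" - this is TRUE because Wendy is a knave.
- Grace (knave) says "Maya and I are the same type" - this is FALSE (a lie) because Grace is a knave and Maya is a knight.
- Wendy (knave) says "Grace and I are different types" - this is FALSE (a lie) because Wendy is a knave and Grace is a knave.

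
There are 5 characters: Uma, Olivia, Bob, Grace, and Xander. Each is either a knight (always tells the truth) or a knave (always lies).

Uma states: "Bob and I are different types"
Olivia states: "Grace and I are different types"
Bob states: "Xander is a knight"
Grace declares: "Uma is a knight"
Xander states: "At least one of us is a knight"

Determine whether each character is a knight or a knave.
Uma is a knave.
Olivia is a knave.
Bob is a knave.
Grace is a knave.
Xander is a knave.

Verification:
- Uma (knave) says "Bob and I are different types" - this is FALSE (a lie) because Uma is a knave and Bob is a knave.
- Olivia (knave) says "Grace and I are different types" - this is FALSE (a lie) because Olivia is a knave and Grace is a knave.
- Bob (knave) says "Xander is a knight" - this is FALSE (a lie) because Xander is a knave.
- Grace (knave) says "Uma is a knight" - this is FALSE (a lie) because Uma is a knave.
- Xander (knave) says "At least one of us is a knight" - this is FALSE (a lie) because no one is a knight.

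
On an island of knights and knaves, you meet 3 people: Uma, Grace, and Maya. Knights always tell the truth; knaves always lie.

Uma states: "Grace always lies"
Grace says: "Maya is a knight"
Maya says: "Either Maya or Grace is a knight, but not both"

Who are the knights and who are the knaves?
Uma is a knight.
Grace is a knave.
Maya is a knave.

Verification:
- Uma (knight) says "Grace always lies" - this is TRUE because Grace is a knave.
- Grace (knave) says "Maya is a knight" - this is FALSE (a lie) because Maya is a knave.
- Maya (knave) says "Either Maya or Grace is a knight, but not both" - this is FALSE (a lie) because Maya is a knave and Grace is a knave.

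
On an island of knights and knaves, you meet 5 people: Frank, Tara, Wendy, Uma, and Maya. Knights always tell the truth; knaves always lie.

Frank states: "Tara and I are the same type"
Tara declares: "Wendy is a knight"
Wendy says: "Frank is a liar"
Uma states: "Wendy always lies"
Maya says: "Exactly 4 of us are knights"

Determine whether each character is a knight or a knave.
Frank is a knave.
Tara is a knight.
Wendy is a knight.
Uma is a knave.
Maya is a knave.

Verification:
- Frank (knave) says "Tara and I are the same type" - this is FALSE (a lie) because Frank is a knave and Tara is a knight.
- Tara (knight) says "Wendy is a knight" - this is TRUE because Wendy is a knight.
- Wendy (knight) says "Frank is a liar" - this is TRUE because Frank is a knave.
- Uma (knave) says "Wendy always lies" - this is FALSE (a lie) because Wendy is a knight.
- Maya (knave) says "Exactly 4 of us are knights" - this is FALSE (a lie) because there are 2 knights.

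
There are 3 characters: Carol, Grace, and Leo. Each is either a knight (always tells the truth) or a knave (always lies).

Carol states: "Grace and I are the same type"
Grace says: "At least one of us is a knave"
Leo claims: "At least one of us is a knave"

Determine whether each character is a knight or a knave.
Carol is a knave.
Grace is a knight.
Leo is a knight.

Verification:
- Carol (knave) says "Grace and I are the same type" - this is FALSE (a lie) because Carol is a knave and Grace is a knight.
- Grace (knight) says "At least one of us is a knave" - this is TRUE because Carol is a knave.
- Leo (knight) says "At least one of us is a knave" - this is TRUE because Carol is a knave.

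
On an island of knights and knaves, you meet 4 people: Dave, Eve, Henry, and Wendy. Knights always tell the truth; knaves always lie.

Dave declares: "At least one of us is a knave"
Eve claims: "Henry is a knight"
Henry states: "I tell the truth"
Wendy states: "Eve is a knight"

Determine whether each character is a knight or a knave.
Dave is a knight.
Eve is a knave.
Henry is a knave.
Wendy is a knave.

Verification:
- Dave (knight) says "At least one of us is a knave" - this is TRUE because Eve, Henry, and Wendy are knaves.
- Eve (knave) says "Henry is a knight" - this is FALSE (a lie) because Henry is a knave.
- Henry (knave) says "I tell the truth" - this is FALSE (a lie) because Henry is a knave.
- Wendy (knave) says "Eve is a knight" - this is FALSE (a lie) because Eve is a knave.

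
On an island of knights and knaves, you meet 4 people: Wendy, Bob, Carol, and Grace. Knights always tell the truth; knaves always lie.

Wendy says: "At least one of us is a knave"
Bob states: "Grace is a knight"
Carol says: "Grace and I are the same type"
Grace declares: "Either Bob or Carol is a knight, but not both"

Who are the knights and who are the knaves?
Wendy is a knight.
Bob is a knight.
Carol is a knave.
Grace is a knight.

Verification:
- Wendy (knight) says "At least one of us is a knave" - this is TRUE because Carol is a knave.
- Bob (knight) says "Grace is a knight" - this is TRUE because Grace is a knight.
- Carol (knave) says "Grace and I are the same type" - this is FALSE (a lie) because Carol is a knave and Grace is a knight.
- Grace (knight) says "Either Bob or Carol is a knight, but not both" - this is TRUE because Bob is a knight and Carol is a knave.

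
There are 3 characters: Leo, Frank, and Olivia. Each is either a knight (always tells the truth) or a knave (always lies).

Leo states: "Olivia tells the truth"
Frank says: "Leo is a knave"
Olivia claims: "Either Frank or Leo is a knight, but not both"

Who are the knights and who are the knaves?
Leo is a knight.
Frank is a knave.
Olivia is a knight.

Verification:
- Leo (knight) says "Olivia tells the truth" - this is TRUE because Olivia is a knight.
- Frank (knave) says "Leo is a knave" - this is FALSE (a lie) because Leo is a knight.
- Olivia (knight) says "Either Frank or Leo is a knight, but not both" - this is TRUE because Frank is a knave and Leo is a knight.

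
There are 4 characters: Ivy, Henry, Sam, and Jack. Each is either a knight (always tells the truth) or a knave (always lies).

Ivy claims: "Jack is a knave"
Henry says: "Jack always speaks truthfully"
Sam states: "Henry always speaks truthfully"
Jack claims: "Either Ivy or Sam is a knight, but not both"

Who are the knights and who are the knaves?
Ivy is a knave.
Henry is a knight.
Sam is a knight.
Jack is a knight.

Verification:
- Ivy (knave) says "Jack is a knave" - this is FALSE (a lie) because Jack is a knight.
- Henry (knight) says "Jack always speaks truthfully" - this is TRUE because Jack is a knight.
- Sam (knight) says "Henry always speaks truthfully" - this is TRUE because Henry is a knight.
- Jack (knight) says "Either Ivy or Sam is a knight, but not both" - this is TRUE because Ivy is a knave and Sam is a knight.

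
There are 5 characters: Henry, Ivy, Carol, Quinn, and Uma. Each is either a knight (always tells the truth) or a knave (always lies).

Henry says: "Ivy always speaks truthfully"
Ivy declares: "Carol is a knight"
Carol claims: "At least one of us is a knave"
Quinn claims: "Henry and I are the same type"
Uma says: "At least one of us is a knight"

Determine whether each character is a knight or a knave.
Henry is a knight.
Ivy is a knight.
Carol is a knight.
Quinn is a knave.
Uma is a knight.

Verification:
- Henry (knight) says "Ivy always speaks truthfully" - this is TRUE because Ivy is a knight.
- Ivy (knight) says "Carol is a knight" - this is TRUE because Carol is a knight.
- Carol (knight) says "At least one of us is a knave" - this is TRUE because Quinn is a knave.
- Quinn (knave) says "Henry and I are the same type" - this is FALSE (a lie) because Quinn is a knave and Henry is a knight.
- Uma (knight) says "At least one of us is a knight" - this is TRUE because Henry, Ivy, Carol, and Uma are knights.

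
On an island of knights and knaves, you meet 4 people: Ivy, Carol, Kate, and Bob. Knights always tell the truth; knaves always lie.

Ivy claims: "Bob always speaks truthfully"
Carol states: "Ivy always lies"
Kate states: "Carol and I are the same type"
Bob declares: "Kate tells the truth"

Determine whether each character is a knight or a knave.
Ivy is a knave.
Carol is a knight.
Kate is a knave.
Bob is a knave.

Verification:
- Ivy (knave) says "Bob always speaks truthfully" - this is FALSE (a lie) because Bob is a knave.
- Carol (knight) says "Ivy always lies" - this is TRUE because Ivy is a knave.
- Kate (knave) says "Carol and I are the same type" - this is FALSE (a lie) because Kate is a knave and Carol is a knight.
- Bob (knave) says "Kate tells the truth" - this is FALSE (a lie) because Kate is a knave.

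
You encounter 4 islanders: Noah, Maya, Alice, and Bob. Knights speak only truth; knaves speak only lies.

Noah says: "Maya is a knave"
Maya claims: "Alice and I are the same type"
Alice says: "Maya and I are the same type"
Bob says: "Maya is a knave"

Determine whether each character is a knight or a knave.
Noah is a knave.
Maya is a knight.
Alice is a knight.
Bob is a knave.

Verification:
- Noah (knave) says "Maya is a knave" - this is FALSE (a lie) because Maya is a knight.
- Maya (knight) says "Alice and I are the same type" - this is TRUE because Maya is a knight and Alice is a knight.
- Alice (knight) says "Maya and I are the same type" - this is TRUE because Alice is a knight and Maya is a knight.
- Bob (knave) says "Maya is a knave" - this is FALSE (a lie) because Maya is a knight.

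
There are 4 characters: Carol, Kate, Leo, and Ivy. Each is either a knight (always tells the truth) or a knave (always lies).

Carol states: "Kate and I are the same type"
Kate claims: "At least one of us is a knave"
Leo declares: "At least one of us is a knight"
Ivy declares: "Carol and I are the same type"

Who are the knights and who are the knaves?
Carol is a knight.
Kate is a knight.
Leo is a knight.
Ivy is a knave.

Verification:
- Carol (knight) says "Kate and I are the same type" - this is TRUE because Carol is a knight and Kate is a knight.
- Kate (knight) says "At least one of us is a knave" - this is TRUE because Ivy is a knave.
- Leo (knight) says "At least one of us is a knight" - this is TRUE because Carol, Kate, and Leo are knights.
- Ivy (knave) says "Carol and I are the same type" - this is FALSE (a lie) because Ivy is a knave and Carol is a knight.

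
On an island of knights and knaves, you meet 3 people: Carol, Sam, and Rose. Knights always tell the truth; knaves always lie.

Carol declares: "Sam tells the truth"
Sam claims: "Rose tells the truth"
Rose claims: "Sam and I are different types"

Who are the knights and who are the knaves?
Carol is a knave.
Sam is a knave.
Rose is a knave.

Verification:
- Carol (knave) says "Sam tells the truth" - this is FALSE (a lie) because Sam is a knave.
- Sam (knave) says "Rose tells the truth" - this is FALSE (a lie) because Rose is a knave.
- Rose (knave) says "Sam and I are different types" - this is FALSE (a lie) because Rose is a knave and Sam is a knave.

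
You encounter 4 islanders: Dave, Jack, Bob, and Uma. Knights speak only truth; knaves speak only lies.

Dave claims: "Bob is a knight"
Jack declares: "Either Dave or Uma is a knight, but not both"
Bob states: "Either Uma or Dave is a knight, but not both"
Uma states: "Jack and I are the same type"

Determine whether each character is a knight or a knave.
Dave is a knight.
Jack is a knight.
Bob is a knight.
Uma is a knave.

Verification:
- Dave (knight) says "Bob is a knight" - this is TRUE because Bob is a knight.
- Jack (knight) says "Either Dave or Uma is a knight, but not both" - this is TRUE because Dave is a knight and Uma is a knave.
- Bob (knight) says "Either Uma or Dave is a knight, but not both" - this is TRUE because Uma is a knave and Dave is a knight.
- Uma (knave) says "Jack and I are the same type" - this is FALSE (a lie) because Uma is a knave and Jack is a knight.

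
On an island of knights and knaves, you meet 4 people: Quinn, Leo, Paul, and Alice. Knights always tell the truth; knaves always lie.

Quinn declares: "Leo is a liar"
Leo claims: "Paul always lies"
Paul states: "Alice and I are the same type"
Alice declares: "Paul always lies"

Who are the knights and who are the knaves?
Quinn is a knave.
Leo is a knight.
Paul is a knave.
Alice is a knight.

Verification:
- Quinn (knave) says "Leo is a liar" - this is FALSE (a lie) because Leo is a knight.
- Leo (knight) says "Paul always lies" - this is TRUE because Paul is a knave.
- Paul (knave) says "Alice and I are the same type" - this is FALSE (a lie) because Paul is a knave and Alice is a knight.
- Alice (knight) says "Paul always lies" - this is TRUE because Paul is a knave.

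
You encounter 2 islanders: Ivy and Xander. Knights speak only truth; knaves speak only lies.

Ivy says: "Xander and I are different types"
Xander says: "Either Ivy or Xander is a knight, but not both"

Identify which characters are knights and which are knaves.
Ivy is a knave.
Xander is a knave.

Verification:
- Ivy (knave) says "Xander and I are different types" - this is FALSE (a lie) because Ivy is a knave and Xander is a knave.
- Xander (knave) says "Either Ivy or Xander is a knight, but not both" - this is FALSE (a lie) because Ivy is a knave and Xander is a knave.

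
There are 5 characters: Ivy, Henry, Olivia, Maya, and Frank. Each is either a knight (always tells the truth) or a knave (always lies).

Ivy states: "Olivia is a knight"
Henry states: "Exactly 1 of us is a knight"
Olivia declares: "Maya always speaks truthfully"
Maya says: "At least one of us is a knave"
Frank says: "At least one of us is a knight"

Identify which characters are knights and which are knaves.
Ivy is a knight.
Henry is a knave.
Olivia is a knight.
Maya is a knight.
Frank is a knight.

Verification:
- Ivy (knight) says "Olivia is a knight" - this is TRUE because Olivia is a knight.
- Henry (knave) says "Exactly 1 of us is a knight" - this is FALSE (a lie) because there are 4 knights.
- Olivia (knight) says "Maya always speaks truthfully" - this is TRUE because Maya is a knight.
- Maya (knight) says "At least one of us is a knave" - this is TRUE because Henry is a knave.
- Frank (knight) says "At least one of us is a knight" - this is TRUE because Ivy, Olivia, Maya, and Frank are knights.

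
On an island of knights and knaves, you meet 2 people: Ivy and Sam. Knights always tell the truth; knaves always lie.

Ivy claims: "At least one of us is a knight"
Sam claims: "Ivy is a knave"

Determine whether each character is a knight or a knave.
Ivy is a knight.
Sam is a knave.

Verification:
- Ivy (knight) says "At least one of us is a knight" - this is TRUE because Ivy is a knight.
- Sam (knave) says "Ivy is a knave" - this is FALSE (a lie) because Ivy is a knight.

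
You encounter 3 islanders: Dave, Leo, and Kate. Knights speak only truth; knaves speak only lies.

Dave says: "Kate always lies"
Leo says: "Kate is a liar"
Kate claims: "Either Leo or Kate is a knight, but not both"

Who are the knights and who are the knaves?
Dave is a knave.
Leo is a knave.
Kate is a knight.

Verification:
- Dave (knave) says "Kate always lies" - this is FALSE (a lie) because Kate is a knight.
- Leo (knave) says "Kate is a liar" - this is FALSE (a lie) because Kate is a knight.
- Kate (knight) says "Either Leo or Kate is a knight, but not both" - this is TRUE because Leo is a knave and Kate is a knight.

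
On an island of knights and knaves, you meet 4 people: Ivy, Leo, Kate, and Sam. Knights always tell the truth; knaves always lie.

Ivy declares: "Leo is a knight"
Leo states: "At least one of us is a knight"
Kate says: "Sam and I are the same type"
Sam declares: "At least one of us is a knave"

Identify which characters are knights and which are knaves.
Ivy is a knight.
Leo is a knight.
Kate is a knave.
Sam is a knight.

Verification:
- Ivy (knight) says "Leo is a knight" - this is TRUE because Leo is a knight.
- Leo (knight) says "At least one of us is a knight" - this is TRUE because Ivy, Leo, and Sam are knights.
- Kate (knave) says "Sam and I are the same type" - this is FALSE (a lie) because Kate is a knave and Sam is a knight.
- Sam (knight) says "At least one of us is a knave" - this is TRUE because Kate is a knave.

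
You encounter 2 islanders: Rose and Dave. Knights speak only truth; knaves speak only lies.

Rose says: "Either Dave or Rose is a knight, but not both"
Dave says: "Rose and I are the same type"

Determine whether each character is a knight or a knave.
Rose is a knight.
Dave is a knave.

Verification:
- Rose (knight) says "Either Dave or Rose is a knight, but not both" - this is TRUE because Dave is a knave and Rose is a knight.
- Dave (knave) says "Rose and I are the same type" - this is FALSE (a lie) because Dave is a knave and Rose is a knight.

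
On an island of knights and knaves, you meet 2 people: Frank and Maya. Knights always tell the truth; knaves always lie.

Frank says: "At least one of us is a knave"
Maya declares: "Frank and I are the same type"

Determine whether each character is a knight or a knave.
Frank is a knight.
Maya is a knave.

Verification:
- Frank (knight) says "At least one of us is a knave" - this is TRUE because Maya is a knave.
- Maya (knave) says "Frank and I are the same type" - this is FALSE (a lie) because Maya is a knave and Frank is a knight.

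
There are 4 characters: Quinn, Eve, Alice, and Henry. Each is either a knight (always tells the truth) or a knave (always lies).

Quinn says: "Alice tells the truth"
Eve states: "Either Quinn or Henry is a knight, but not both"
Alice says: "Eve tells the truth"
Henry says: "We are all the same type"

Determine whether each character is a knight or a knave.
Quinn is a knight.
Eve is a knight.
Alice is a knight.
Henry is a knave.

Verification:
- Quinn (knight) says "Alice tells the truth" - this is TRUE because Alice is a knight.
- Eve (knight) says "Either Quinn or Henry is a knight, but not both" - this is TRUE because Quinn is a knight and Henry is a knave.
- Alice (knight) says "Eve tells the truth" - this is TRUE because Eve is a knight.
- Henry (knave) says "We are all the same type" - this is FALSE (a lie) because Quinn, Eve, and Alice are knights and Henry is a knave.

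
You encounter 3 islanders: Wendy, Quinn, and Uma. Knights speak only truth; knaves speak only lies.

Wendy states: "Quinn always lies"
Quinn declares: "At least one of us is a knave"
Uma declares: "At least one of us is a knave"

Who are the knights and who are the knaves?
Wendy is a knave.
Quinn is a knight.
Uma is a knight.

Verification:
- Wendy (knave) says "Quinn always lies" - this is FALSE (a lie) because Quinn is a knight.
- Quinn (knight) says "At least one of us is a knave" - this is TRUE because Wendy is a knave.
- Uma (knight) says "At least one of us is a knave" - this is TRUE because Wendy is a knave.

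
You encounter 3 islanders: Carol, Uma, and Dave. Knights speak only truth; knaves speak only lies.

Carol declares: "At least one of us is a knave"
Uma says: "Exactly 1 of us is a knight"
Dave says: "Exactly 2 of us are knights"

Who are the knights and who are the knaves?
Carol is a knight.
Uma is a knave.
Dave is a knight.

Verification:
- Carol (knight) says "At least one of us is a knave" - this is TRUE because Uma is a knave.
- Uma (knave) says "Exactly 1 of us is a knight" - this is FALSE (a lie) because there are 2 knights.
- Dave (knight) says "Exactly 2 of us are knights" - this is TRUE because there are 2 knights.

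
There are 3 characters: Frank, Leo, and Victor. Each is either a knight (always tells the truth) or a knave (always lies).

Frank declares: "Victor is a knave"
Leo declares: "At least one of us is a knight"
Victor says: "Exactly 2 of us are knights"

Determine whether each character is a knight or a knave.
Frank is a knave.
Leo is a knight.
Victor is a knight.

Verification:
- Frank (knave) says "Victor is a knave" - this is FALSE (a lie) because Victor is a knight.
- Leo (knight) says "At least one of us is a knight" - this is TRUE because Leo and Victor are knights.
- Victor (knight) says "Exactly 2 of us are knights" - this is TRUE because there are 2 knights.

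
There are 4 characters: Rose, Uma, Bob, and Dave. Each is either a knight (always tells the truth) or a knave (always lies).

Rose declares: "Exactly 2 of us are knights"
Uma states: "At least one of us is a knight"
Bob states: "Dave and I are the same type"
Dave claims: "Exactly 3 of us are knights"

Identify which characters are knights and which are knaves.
Rose is a knave.
Uma is a knight.
Bob is a knight.
Dave is a knight.

Verification:
- Rose (knave) says "Exactly 2 of us are knights" - this is FALSE (a lie) because there are 3 knights.
- Uma (knight) says "At least one of us is a knight" - this is TRUE because Uma, Bob, and Dave are knights.
- Bob (knight) says "Dave and I are the same type" - this is TRUE because Bob is a knight and Dave is a knight.
- Dave (knight) says "Exactly 3 of us are knights" - this is TRUE because there are 3 knights.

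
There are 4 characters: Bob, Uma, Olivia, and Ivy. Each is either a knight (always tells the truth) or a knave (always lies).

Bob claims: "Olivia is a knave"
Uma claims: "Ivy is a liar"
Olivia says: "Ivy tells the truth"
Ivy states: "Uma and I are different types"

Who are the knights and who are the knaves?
Bob is a knave.
Uma is a knave.
Olivia is a knight.
Ivy is a knight.

Verification:
- Bob (knave) says "Olivia is a knave" - this is FALSE (a lie) because Olivia is a knight.
- Uma (knave) says "Ivy is a liar" - this is FALSE (a lie) because Ivy is a knight.
- Olivia (knight) says "Ivy tells the truth" - this is TRUE because Ivy is a knight.
- Ivy (knight) says "Uma and I are different types" - this is TRUE because Ivy is a knight and Uma is a knave.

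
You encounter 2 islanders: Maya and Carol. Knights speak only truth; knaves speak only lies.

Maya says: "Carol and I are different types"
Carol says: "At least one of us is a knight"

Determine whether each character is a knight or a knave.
Maya is a knave.
Carol is a knave.

Verification:
- Maya (knave) says "Carol and I are different types" - this is FALSE (a lie) because Maya is a knave and Carol is a knave.
- Carol (knave) says "At least one of us is a knight" - this is FALSE (a lie) because no one is a knight.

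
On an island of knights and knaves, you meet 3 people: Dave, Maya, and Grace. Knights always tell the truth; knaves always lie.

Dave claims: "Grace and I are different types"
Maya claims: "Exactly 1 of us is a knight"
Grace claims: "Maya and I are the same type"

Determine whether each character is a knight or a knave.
Dave is a knave.
Maya is a knight.
Grace is a knave.

Verification:
- Dave (knave) says "Grace and I are different types" - this is FALSE (a lie) because Dave is a knave and Grace is a knave.
- Maya (knight) says "Exactly 1 of us is a knight" - this is TRUE because there are 1 knights.
- Grace (knave) says "Maya and I are the same type" - this is FALSE (a lie) because Grace is a knave and Maya is a knight.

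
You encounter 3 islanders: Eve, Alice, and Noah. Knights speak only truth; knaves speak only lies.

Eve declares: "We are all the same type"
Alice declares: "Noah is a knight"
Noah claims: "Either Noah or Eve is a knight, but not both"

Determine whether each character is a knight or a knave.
Eve is a knave.
Alice is a knight.
Noah is a knight.

Verification:
- Eve (knave) says "We are all the same type" - this is FALSE (a lie) because Alice and Noah are knights and Eve is a knave.
- Alice (knight) says "Noah is a knight" - this is TRUE because Noah is a knight.
- Noah (knight) says "Either Noah or Eve is a knight, but not both" - this is TRUE because Noah is a knight and Eve is a knave.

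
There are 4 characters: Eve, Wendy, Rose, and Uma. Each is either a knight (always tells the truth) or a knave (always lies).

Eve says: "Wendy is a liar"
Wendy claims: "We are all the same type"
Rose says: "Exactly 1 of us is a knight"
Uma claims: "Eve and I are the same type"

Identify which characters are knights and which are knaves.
Eve is a knight.
Wendy is a knave.
Rose is a knave.
Uma is a knight.

Verification:
- Eve (knight) says "Wendy is a liar" - this is TRUE because Wendy is a knave.
- Wendy (knave) says "We are all the same type" - this is FALSE (a lie) because Eve and Uma are knights and Wendy and Rose are knaves.
- Rose (knave) says "Exactly 1 of us is a knight" - this is FALSE (a lie) because there are 2 knights.
- Uma (knight) says "Eve and I are the same type" - this is TRUE because Uma is a knight and Eve is a knight.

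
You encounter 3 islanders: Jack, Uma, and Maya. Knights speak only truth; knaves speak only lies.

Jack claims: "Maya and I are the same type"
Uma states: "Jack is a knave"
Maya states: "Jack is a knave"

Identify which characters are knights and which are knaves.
Jack is a knave.
Uma is a knight.
Maya is a knight.

Verification:
- Jack (knave) says "Maya and I are the same type" - this is FALSE (a lie) because Jack is a knave and Maya is a knight.
- Uma (knight) says "Jack is a knave" - this is TRUE because Jack is a knave.
- Maya (knight) says "Jack is a knave" - this is TRUE because Jack is a knave.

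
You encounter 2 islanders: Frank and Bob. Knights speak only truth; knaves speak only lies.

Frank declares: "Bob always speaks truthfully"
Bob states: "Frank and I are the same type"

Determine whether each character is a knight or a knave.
Frank is a knight.
Bob is a knight.

Verification:
- Frank (knight) says "Bob always speaks truthfully" - this is TRUE because Bob is a knight.
- Bob (knight) says "Frank and I are the same type" - this is TRUE because Bob is a knight and Frank is a knight.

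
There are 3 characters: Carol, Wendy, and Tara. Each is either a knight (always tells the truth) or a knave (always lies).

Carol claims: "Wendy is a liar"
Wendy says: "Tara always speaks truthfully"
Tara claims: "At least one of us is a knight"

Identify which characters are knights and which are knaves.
Carol is a knave.
Wendy is a knight.
Tara is a knight.

Verification:
- Carol (knave) says "Wendy is a liar" - this is FALSE (a lie) because Wendy is a knight.
- Wendy (knight) says "Tara always speaks truthfully" - this is TRUE because Tara is a knight.
- Tara (knight) says "At least one of us is a knight" - this is TRUE because Wendy and Tara are knights.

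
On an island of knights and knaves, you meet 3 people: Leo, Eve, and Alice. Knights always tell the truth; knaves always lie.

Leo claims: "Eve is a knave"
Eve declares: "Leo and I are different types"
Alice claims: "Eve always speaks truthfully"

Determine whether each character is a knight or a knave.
Leo is a knave.
Eve is a knight.
Alice is a knight.

Verification:
- Leo (knave) says "Eve is a knave" - this is FALSE (a lie) because Eve is a knight.
- Eve (knight) says "Leo and I are different types" - this is TRUE because Eve is a knight and Leo is a knave.
- Alice (knight) says "Eve always speaks truthfully" - this is TRUE because Eve is a knight.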